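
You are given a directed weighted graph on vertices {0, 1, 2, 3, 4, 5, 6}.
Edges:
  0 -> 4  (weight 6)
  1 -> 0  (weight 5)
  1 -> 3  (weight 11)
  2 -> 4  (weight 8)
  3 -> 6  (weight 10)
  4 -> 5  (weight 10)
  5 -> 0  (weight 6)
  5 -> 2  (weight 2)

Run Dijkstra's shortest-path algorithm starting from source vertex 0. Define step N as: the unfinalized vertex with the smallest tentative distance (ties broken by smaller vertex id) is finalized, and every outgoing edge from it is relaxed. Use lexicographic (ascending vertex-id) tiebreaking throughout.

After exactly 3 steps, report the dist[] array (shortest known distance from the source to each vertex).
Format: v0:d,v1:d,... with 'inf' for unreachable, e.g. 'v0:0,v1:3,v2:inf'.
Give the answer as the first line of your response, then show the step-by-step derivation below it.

v0:0,v1:inf,v2:18,v3:inf,v4:6,v5:16,v6:inf

step 1: dist = v0:0,v1:inf,v2:inf,v3:inf,v4:6,v5:inf,v6:inf
step 2: dist = v0:0,v1:inf,v2:inf,v3:inf,v4:6,v5:16,v6:inf
step 3: dist = v0:0,v1:inf,v2:18,v3:inf,v4:6,v5:16,v6:inf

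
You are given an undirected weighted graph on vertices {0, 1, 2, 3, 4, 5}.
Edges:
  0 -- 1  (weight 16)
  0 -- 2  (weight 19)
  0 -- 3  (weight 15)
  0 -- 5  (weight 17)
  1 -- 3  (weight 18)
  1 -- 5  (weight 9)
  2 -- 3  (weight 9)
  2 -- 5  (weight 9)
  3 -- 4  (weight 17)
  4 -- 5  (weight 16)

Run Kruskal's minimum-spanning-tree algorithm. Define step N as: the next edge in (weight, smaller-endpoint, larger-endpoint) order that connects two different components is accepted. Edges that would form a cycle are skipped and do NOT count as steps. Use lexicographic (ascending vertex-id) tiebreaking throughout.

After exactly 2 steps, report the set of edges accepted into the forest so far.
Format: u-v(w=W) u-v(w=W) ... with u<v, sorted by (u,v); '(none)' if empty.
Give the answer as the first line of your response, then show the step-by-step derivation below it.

1-5(w=9) 2-3(w=9)

step 1: add edge 1-5 (w=9); MST = {1-5(w=9)}
step 2: add edge 2-3 (w=9); MST = {1-5(w=9) 2-3(w=9)}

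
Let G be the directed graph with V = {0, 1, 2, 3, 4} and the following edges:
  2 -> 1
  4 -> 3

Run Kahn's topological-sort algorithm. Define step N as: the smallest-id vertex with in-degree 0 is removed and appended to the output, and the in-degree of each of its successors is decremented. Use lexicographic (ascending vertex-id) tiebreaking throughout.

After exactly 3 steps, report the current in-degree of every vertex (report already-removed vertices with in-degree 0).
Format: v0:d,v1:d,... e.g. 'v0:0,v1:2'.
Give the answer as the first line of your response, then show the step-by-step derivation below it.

v0:0,v1:0,v2:0,v3:1,v4:0

step 1: output 0; order=[0]; indeg=(0,1,0,1,0)
step 2: output 2; order=[0,2]; indeg=(0,0,0,1,0)
step 3: output 1; order=[0,2,1]; indeg=(0,0,0,1,0)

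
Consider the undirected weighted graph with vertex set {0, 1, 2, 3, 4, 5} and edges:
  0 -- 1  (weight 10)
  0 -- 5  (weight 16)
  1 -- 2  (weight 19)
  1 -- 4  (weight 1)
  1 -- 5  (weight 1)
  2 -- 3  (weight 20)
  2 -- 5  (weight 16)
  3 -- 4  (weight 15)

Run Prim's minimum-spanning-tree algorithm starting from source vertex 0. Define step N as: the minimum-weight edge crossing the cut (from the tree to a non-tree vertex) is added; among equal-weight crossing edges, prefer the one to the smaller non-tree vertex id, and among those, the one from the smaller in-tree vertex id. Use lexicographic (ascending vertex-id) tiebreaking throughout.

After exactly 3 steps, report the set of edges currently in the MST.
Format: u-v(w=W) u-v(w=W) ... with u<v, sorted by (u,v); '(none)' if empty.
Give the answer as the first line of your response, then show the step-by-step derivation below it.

0-1(w=10) 1-4(w=1) 1-5(w=1)

step 1: add edge 0-1 (w=10); MST = {0-1(w=10)}
step 2: add edge 1-4 (w=1); MST = {0-1(w=10) 1-4(w=1)}
step 3: add edge 1-5 (w=1); MST = {0-1(w=10) 1-4(w=1) 1-5(w=1)}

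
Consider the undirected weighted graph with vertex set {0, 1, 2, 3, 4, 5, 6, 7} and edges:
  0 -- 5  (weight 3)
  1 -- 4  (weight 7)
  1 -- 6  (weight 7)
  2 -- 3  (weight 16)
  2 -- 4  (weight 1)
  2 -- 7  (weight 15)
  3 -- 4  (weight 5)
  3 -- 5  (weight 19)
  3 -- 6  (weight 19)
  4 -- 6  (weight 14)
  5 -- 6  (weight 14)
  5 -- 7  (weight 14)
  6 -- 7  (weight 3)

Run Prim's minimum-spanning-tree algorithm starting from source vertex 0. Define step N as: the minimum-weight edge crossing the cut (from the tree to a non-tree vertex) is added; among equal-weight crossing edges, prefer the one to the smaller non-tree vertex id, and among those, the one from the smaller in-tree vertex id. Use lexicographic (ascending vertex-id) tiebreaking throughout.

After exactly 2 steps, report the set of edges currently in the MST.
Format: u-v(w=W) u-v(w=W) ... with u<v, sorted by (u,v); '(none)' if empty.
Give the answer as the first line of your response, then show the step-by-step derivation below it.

0-5(w=3) 5-6(w=14)

step 1: add edge 0-5 (w=3); MST = {0-5(w=3)}
step 2: add edge 5-6 (w=14); MST = {0-5(w=3) 5-6(w=14)}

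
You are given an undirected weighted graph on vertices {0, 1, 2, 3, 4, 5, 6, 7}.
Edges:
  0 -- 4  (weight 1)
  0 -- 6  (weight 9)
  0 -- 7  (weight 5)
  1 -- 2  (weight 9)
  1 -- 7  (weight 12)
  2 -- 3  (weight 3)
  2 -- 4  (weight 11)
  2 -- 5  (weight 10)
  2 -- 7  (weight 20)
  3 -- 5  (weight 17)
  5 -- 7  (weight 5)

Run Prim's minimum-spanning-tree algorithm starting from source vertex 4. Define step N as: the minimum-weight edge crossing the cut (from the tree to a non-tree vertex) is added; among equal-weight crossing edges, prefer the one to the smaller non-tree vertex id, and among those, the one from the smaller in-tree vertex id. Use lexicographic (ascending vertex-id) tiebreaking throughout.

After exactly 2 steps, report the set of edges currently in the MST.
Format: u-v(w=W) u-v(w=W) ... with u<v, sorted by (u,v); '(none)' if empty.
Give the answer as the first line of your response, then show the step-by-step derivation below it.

0-4(w=1) 0-7(w=5)

step 1: add edge 0-4 (w=1); MST = {0-4(w=1)}
step 2: add edge 0-7 (w=5); MST = {0-4(w=1) 0-7(w=5)}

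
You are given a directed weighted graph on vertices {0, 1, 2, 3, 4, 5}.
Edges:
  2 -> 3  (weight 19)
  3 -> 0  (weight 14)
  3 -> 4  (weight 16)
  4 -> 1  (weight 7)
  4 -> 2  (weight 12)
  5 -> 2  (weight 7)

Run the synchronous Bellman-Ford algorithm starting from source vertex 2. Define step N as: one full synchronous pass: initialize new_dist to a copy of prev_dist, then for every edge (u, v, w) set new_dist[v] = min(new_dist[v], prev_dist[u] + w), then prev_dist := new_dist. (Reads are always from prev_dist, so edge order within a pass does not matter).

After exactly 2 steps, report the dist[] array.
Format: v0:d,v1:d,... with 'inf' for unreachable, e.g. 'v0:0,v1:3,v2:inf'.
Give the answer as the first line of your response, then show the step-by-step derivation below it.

v0:33,v1:inf,v2:0,v3:19,v4:35,v5:inf

step 1: dist = v0:inf,v1:inf,v2:0,v3:19,v4:inf,v5:inf
step 2: dist = v0:33,v1:inf,v2:0,v3:19,v4:35,v5:inf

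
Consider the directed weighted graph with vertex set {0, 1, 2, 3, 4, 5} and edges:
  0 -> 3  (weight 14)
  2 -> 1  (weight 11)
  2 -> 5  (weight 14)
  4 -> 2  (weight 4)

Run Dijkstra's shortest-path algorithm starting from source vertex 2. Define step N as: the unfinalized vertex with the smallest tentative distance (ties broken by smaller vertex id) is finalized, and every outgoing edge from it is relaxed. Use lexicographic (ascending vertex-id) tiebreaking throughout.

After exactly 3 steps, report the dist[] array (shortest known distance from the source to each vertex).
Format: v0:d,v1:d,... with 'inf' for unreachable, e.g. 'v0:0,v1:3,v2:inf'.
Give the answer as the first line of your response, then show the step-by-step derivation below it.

v0:inf,v1:11,v2:0,v3:inf,v4:inf,v5:14

step 1: dist = v0:inf,v1:11,v2:0,v3:inf,v4:inf,v5:14
step 2: dist = v0:inf,v1:11,v2:0,v3:inf,v4:inf,v5:14
step 3: dist = v0:inf,v1:11,v2:0,v3:inf,v4:inf,v5:14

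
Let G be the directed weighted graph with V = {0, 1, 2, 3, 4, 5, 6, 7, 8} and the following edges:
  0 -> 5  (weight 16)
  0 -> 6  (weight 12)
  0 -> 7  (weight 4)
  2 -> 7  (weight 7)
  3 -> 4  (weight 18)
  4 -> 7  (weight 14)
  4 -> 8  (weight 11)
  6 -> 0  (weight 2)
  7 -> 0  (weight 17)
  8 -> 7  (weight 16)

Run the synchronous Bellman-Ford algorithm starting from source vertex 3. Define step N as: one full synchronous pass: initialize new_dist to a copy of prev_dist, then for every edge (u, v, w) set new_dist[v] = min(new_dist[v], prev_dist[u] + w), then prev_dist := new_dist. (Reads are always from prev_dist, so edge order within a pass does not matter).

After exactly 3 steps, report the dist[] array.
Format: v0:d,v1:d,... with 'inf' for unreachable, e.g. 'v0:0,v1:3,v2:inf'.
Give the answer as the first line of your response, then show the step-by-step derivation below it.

v0:49,v1:inf,v2:inf,v3:0,v4:18,v5:inf,v6:inf,v7:32,v8:29

step 1: dist = v0:inf,v1:inf,v2:inf,v3:0,v4:18,v5:inf,v6:inf,v7:inf,v8:inf
step 2: dist = v0:inf,v1:inf,v2:inf,v3:0,v4:18,v5:inf,v6:inf,v7:32,v8:29
step 3: dist = v0:49,v1:inf,v2:inf,v3:0,v4:18,v5:inf,v6:inf,v7:32,v8:29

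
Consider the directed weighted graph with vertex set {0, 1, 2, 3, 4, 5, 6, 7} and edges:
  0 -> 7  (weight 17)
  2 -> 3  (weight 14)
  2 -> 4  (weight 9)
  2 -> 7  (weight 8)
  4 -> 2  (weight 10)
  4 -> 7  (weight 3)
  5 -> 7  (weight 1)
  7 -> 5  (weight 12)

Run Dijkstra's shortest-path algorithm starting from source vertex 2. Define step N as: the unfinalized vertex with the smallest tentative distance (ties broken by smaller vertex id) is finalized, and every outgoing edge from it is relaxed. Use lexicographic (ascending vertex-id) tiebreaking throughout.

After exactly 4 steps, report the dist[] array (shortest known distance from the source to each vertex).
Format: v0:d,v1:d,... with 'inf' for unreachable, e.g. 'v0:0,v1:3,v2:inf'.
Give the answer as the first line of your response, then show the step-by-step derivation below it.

v0:inf,v1:inf,v2:0,v3:14,v4:9,v5:20,v6:inf,v7:8

step 1: dist = v0:inf,v1:inf,v2:0,v3:14,v4:9,v5:inf,v6:inf,v7:8
step 2: dist = v0:inf,v1:inf,v2:0,v3:14,v4:9,v5:20,v6:inf,v7:8
step 3: dist = v0:inf,v1:inf,v2:0,v3:14,v4:9,v5:20,v6:inf,v7:8
step 4: dist = v0:inf,v1:inf,v2:0,v3:14,v4:9,v5:20,v6:inf,v7:8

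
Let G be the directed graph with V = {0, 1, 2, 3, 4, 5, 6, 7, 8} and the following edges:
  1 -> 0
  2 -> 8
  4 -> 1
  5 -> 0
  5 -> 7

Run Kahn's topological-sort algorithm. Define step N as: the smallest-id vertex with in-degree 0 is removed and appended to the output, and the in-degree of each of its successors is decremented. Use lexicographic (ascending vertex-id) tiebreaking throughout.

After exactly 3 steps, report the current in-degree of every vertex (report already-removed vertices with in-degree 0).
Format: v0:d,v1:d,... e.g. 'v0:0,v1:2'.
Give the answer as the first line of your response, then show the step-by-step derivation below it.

v0:2,v1:0,v2:0,v3:0,v4:0,v5:0,v6:0,v7:1,v8:0

step 1: output 2; order=[2]; indeg=(2,1,0,0,0,0,0,1,0)
step 2: output 3; order=[2,3]; indeg=(2,1,0,0,0,0,0,1,0)
step 3: output 4; order=[2,3,4]; indeg=(2,0,0,0,0,0,0,1,0)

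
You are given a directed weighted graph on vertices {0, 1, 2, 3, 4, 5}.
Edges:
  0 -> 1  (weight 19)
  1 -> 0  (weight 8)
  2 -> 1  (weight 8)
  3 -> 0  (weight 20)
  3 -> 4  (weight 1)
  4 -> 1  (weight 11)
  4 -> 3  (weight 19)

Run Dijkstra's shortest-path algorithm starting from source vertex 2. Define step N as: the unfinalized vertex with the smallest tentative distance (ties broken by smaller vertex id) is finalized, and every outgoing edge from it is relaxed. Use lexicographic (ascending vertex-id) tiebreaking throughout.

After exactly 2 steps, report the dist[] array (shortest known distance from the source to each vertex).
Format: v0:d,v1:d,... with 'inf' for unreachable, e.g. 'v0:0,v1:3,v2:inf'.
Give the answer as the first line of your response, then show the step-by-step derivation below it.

v0:16,v1:8,v2:0,v3:inf,v4:inf,v5:inf

step 1: dist = v0:inf,v1:8,v2:0,v3:inf,v4:inf,v5:inf
step 2: dist = v0:16,v1:8,v2:0,v3:inf,v4:inf,v5:inf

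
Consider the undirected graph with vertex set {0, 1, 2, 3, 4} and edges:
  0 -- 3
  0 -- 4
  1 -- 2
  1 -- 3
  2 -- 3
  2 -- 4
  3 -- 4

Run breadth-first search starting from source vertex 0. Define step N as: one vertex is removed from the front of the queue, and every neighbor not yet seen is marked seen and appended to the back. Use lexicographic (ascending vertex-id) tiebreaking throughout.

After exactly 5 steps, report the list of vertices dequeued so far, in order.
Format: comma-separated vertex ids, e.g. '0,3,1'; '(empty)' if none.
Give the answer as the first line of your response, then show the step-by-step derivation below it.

0,3,4,1,2

step 1: dequeue 0; queue=[3,4]; order=0
step 2: dequeue 3; queue=[4,1,2]; order=0,3
step 3: dequeue 4; queue=[1,2]; order=0,3,4
step 4: dequeue 1; queue=[2]; order=0,3,4,1
step 5: dequeue 2; queue=[(empty)]; order=0,3,4,1,2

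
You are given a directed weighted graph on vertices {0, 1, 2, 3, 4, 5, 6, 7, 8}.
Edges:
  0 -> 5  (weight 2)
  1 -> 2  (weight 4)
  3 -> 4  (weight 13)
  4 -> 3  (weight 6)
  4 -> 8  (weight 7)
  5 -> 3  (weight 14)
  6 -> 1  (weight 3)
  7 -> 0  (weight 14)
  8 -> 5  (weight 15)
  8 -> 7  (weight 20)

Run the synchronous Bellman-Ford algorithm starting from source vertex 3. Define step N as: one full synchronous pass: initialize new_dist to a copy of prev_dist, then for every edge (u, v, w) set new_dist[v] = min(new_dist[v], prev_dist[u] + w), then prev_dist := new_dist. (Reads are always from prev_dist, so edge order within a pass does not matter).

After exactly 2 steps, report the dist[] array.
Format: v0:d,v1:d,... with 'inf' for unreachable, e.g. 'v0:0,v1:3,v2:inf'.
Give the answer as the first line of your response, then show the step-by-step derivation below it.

v0:inf,v1:inf,v2:inf,v3:0,v4:13,v5:inf,v6:inf,v7:inf,v8:20

step 1: dist = v0:inf,v1:inf,v2:inf,v3:0,v4:13,v5:inf,v6:inf,v7:inf,v8:inf
step 2: dist = v0:inf,v1:inf,v2:inf,v3:0,v4:13,v5:inf,v6:inf,v7:inf,v8:20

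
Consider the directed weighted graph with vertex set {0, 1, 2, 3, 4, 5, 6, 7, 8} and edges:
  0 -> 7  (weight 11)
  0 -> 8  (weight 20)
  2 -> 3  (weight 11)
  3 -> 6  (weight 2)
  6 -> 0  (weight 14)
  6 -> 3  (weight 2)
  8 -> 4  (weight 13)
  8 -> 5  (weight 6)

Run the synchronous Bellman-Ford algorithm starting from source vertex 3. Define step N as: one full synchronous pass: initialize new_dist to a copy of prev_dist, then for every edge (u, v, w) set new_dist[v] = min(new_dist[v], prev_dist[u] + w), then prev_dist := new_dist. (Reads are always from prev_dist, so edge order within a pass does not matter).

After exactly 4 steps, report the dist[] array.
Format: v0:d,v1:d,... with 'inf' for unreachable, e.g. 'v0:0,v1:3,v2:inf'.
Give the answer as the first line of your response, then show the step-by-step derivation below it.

v0:16,v1:inf,v2:inf,v3:0,v4:49,v5:42,v6:2,v7:27,v8:36

step 1: dist = v0:inf,v1:inf,v2:inf,v3:0,v4:inf,v5:inf,v6:2,v7:inf,v8:inf
step 2: dist = v0:16,v1:inf,v2:inf,v3:0,v4:inf,v5:inf,v6:2,v7:inf,v8:inf
step 3: dist = v0:16,v1:inf,v2:inf,v3:0,v4:inf,v5:inf,v6:2,v7:27,v8:36
step 4: dist = v0:16,v1:inf,v2:inf,v3:0,v4:49,v5:42,v6:2,v7:27,v8:36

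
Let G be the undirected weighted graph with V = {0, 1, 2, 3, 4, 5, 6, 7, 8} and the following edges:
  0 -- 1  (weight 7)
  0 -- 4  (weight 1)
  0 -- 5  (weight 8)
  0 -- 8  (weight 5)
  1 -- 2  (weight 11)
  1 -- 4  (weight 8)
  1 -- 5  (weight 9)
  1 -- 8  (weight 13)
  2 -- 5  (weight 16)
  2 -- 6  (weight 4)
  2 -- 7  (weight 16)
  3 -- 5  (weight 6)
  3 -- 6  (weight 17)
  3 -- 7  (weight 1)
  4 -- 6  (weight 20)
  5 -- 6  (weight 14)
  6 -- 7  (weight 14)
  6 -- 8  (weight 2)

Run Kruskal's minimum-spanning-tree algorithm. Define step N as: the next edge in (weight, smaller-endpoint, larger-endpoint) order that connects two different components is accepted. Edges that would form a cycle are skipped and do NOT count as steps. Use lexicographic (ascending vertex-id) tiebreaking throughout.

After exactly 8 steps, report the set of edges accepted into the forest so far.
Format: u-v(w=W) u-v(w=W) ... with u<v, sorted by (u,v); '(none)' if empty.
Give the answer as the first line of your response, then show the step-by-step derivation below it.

0-1(w=7) 0-4(w=1) 0-5(w=8) 0-8(w=5) 2-6(w=4) 3-5(w=6) 3-7(w=1) 6-8(w=2)

step 1: add edge 0-4 (w=1); MST = {0-4(w=1)}
step 2: add edge 3-7 (w=1); MST = {0-4(w=1) 3-7(w=1)}
step 3: add edge 6-8 (w=2); MST = {0-4(w=1) 3-7(w=1) 6-8(w=2)}
step 4: add edge 2-6 (w=4); MST = {0-4(w=1) 2-6(w=4) 3-7(w=1) 6-8(w=2)}
step 5: add edge 0-8 (w=5); MST = {0-4(w=1) 0-8(w=5) 2-6(w=4) 3-7(w=1) 6-8(w=2)}
step 6: add edge 3-5 (w=6); MST = {0-4(w=1) 0-8(w=5) 2-6(w=4) 3-5(w=6) 3-7(w=1) 6-8(w=2)}
step 7: add edge 0-1 (w=7); MST = {0-1(w=7) 0-4(w=1) 0-8(w=5) 2-6(w=4) 3-5(w=6) 3-7(w=1) 6-8(w=2)}
step 8: add edge 0-5 (w=8); MST = {0-1(w=7) 0-4(w=1) 0-5(w=8) 0-8(w=5) 2-6(w=4) 3-5(w=6) 3-7(w=1) 6-8(w=2)}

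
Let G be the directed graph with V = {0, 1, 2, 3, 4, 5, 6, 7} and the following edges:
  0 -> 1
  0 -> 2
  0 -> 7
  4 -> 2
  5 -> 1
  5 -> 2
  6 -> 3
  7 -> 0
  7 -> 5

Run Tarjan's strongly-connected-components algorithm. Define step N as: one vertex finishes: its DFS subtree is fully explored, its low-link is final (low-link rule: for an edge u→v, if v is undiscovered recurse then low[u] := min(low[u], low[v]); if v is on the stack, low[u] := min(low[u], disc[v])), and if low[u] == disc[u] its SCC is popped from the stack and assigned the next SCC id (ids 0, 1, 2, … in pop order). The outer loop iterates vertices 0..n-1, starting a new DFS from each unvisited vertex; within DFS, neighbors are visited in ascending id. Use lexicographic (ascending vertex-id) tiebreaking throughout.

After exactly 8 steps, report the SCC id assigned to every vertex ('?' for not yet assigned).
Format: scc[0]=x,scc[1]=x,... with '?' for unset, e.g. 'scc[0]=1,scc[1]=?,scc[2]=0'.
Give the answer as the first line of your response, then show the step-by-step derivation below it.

scc[0]=3,scc[1]=0,scc[2]=1,scc[3]=4,scc[4]=5,scc[5]=2,scc[6]=6,scc[7]=3

step 1: low=(low[0]=0,low[1]=1,low[2]=?,low[3]=?,low[4]=?,low[5]=?,low[6]=?,low[7]=?); scc=(scc[0]=?,scc[1]=0,scc[2]=?,scc[3]=?,scc[4]=?,scc[5]=?,scc[6]=?,scc[7]=?)
step 2: low=(low[0]=0,low[1]=1,low[2]=2,low[3]=?,low[4]=?,low[5]=?,low[6]=?,low[7]=?); scc=(scc[0]=?,scc[1]=0,scc[2]=1,scc[3]=?,scc[4]=?,scc[5]=?,scc[6]=?,scc[7]=?)
step 3: low=(low[0]=0,low[1]=1,low[2]=2,low[3]=?,low[4]=?,low[5]=4,low[6]=?,low[7]=0); scc=(scc[0]=?,scc[1]=0,scc[2]=1,scc[3]=?,scc[4]=?,scc[5]=2,scc[6]=?,scc[7]=?)
step 4: low=(low[0]=0,low[1]=1,low[2]=2,low[3]=?,low[4]=?,low[5]=4,low[6]=?,low[7]=0); scc=(scc[0]=?,scc[1]=0,scc[2]=1,scc[3]=?,scc[4]=?,scc[5]=2,scc[6]=?,scc[7]=?)
step 5: low=(low[0]=0,low[1]=1,low[2]=2,low[3]=?,low[4]=?,low[5]=4,low[6]=?,low[7]=0); scc=(scc[0]=3,scc[1]=0,scc[2]=1,scc[3]=?,scc[4]=?,scc[5]=2,scc[6]=?,scc[7]=3)
step 6: low=(low[0]=0,low[1]=1,low[2]=2,low[3]=5,low[4]=?,low[5]=4,low[6]=?,low[7]=0); scc=(scc[0]=3,scc[1]=0,scc[2]=1,scc[3]=4,scc[4]=?,scc[5]=2,scc[6]=?,scc[7]=3)
step 7: low=(low[0]=0,low[1]=1,low[2]=2,low[3]=5,low[4]=6,low[5]=4,low[6]=?,low[7]=0); scc=(scc[0]=3,scc[1]=0,scc[2]=1,scc[3]=4,scc[4]=5,scc[5]=2,scc[6]=?,scc[7]=3)
step 8: low=(low[0]=0,low[1]=1,low[2]=2,low[3]=5,low[4]=6,low[5]=4,low[6]=7,low[7]=0); scc=(scc[0]=3,scc[1]=0,scc[2]=1,scc[3]=4,scc[4]=5,scc[5]=2,scc[6]=6,scc[7]=3)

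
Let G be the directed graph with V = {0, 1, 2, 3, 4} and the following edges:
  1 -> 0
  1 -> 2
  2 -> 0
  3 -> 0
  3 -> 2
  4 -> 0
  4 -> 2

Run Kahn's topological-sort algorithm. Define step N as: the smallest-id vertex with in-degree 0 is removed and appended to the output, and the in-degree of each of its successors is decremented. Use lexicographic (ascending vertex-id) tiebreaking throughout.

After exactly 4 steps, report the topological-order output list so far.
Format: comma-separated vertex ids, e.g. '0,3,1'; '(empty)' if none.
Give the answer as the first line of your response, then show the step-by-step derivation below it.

1,3,4,2

step 1: output 1; order=[1]; indeg=(3,0,2,0,0)
step 2: output 3; order=[1,3]; indeg=(2,0,1,0,0)
step 3: output 4; order=[1,3,4]; indeg=(1,0,0,0,0)
step 4: output 2; order=[1,3,4,2]; indeg=(0,0,0,0,0)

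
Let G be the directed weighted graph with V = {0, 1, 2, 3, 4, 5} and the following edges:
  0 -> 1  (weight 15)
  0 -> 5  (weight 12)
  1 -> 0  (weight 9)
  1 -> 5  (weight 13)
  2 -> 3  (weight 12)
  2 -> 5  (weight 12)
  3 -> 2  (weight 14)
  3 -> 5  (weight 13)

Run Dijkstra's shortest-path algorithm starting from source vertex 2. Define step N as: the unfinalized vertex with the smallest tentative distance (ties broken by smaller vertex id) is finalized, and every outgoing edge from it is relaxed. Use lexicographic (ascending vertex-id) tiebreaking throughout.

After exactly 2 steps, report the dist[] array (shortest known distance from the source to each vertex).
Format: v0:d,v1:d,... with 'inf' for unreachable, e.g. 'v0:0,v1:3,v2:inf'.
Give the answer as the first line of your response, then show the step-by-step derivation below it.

v0:inf,v1:inf,v2:0,v3:12,v4:inf,v5:12

step 1: dist = v0:inf,v1:inf,v2:0,v3:12,v4:inf,v5:12
step 2: dist = v0:inf,v1:inf,v2:0,v3:12,v4:inf,v5:12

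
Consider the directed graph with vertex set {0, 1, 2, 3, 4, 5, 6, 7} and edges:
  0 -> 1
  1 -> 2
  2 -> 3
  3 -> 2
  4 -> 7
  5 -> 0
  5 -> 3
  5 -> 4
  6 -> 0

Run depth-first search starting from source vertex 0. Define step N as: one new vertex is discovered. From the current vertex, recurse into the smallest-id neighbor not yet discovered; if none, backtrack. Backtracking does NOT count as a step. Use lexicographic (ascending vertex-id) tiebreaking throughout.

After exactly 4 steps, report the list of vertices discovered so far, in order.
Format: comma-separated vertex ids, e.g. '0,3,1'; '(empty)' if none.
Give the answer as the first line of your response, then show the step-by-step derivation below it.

0,1,2,3

step 1: discover 0; path=0; order=0
step 2: discover 1; path=0>1; order=0,1
step 3: discover 2; path=0>1>2; order=0,1,2
step 4: discover 3; path=0>1>2>3; order=0,1,2,3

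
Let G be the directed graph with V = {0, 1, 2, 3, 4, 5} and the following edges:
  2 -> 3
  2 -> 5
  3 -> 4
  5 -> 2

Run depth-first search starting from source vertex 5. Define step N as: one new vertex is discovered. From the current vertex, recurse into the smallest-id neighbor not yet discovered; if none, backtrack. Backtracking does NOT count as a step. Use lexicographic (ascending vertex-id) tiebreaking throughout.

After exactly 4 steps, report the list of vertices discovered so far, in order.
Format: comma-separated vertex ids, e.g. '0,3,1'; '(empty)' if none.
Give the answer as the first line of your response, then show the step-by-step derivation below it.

5,2,3,4

step 1: discover 5; path=5; order=5
step 2: discover 2; path=5>2; order=5,2
step 3: discover 3; path=5>2>3; order=5,2,3
step 4: discover 4; path=5>2>3>4; order=5,2,3,4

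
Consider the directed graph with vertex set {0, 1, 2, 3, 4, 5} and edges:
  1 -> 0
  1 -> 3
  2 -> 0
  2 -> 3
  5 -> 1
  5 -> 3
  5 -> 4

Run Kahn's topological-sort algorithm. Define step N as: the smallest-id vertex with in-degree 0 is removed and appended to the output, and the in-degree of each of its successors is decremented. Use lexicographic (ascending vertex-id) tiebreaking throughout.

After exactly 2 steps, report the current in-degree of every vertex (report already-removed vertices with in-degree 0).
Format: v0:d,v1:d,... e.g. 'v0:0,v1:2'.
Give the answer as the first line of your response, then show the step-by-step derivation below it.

v0:1,v1:0,v2:0,v3:1,v4:0,v5:0

step 1: output 2; order=[2]; indeg=(1,1,0,2,1,0)
step 2: output 5; order=[2,5]; indeg=(1,0,0,1,0,0)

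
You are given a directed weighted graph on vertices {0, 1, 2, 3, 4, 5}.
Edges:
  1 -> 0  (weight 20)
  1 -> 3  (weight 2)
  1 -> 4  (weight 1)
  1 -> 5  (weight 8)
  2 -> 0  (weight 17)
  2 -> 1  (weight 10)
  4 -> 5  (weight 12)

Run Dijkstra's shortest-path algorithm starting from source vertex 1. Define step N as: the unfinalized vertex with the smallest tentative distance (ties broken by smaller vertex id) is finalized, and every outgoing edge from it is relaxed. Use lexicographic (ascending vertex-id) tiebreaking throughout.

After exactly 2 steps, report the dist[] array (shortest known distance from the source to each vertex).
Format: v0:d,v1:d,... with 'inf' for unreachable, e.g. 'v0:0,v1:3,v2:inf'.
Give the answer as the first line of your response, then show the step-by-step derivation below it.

v0:20,v1:0,v2:inf,v3:2,v4:1,v5:8

step 1: dist = v0:20,v1:0,v2:inf,v3:2,v4:1,v5:8
step 2: dist = v0:20,v1:0,v2:inf,v3:2,v4:1,v5:8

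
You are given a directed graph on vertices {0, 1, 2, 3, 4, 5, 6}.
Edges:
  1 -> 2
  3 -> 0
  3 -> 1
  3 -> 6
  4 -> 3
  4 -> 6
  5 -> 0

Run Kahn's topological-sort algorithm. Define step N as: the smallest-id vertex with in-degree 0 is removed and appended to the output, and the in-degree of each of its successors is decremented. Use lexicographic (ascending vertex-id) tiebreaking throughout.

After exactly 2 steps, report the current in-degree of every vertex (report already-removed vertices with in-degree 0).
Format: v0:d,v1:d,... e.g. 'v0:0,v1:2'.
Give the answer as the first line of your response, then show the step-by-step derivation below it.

v0:1,v1:0,v2:1,v3:0,v4:0,v5:0,v6:0

step 1: output 4; order=[4]; indeg=(2,1,1,0,0,0,1)
step 2: output 3; order=[4,3]; indeg=(1,0,1,0,0,0,0)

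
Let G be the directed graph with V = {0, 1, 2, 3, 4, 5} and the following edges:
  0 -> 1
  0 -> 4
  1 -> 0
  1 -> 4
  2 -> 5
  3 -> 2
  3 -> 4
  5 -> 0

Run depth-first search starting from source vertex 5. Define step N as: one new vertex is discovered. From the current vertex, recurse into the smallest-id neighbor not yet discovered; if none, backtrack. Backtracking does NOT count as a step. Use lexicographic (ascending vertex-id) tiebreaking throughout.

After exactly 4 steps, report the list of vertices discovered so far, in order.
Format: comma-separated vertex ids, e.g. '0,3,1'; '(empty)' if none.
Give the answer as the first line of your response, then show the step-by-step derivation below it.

5,0,1,4

step 1: discover 5; path=5; order=5
step 2: discover 0; path=5>0; order=5,0
step 3: discover 1; path=5>0>1; order=5,0,1
step 4: discover 4; path=5>0>1>4; order=5,0,1,4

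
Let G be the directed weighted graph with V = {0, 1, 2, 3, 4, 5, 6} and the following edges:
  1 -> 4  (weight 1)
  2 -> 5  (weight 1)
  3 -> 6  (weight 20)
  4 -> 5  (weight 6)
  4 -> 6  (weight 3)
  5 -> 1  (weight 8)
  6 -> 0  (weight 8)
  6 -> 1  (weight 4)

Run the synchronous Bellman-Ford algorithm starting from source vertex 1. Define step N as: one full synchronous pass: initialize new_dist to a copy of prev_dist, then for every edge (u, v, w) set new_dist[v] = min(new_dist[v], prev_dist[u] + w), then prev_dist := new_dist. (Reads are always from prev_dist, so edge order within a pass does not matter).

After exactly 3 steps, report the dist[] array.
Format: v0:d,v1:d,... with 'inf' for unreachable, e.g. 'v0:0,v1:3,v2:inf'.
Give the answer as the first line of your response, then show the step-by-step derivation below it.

v0:12,v1:0,v2:inf,v3:inf,v4:1,v5:7,v6:4

step 1: dist = v0:inf,v1:0,v2:inf,v3:inf,v4:1,v5:inf,v6:inf
step 2: dist = v0:inf,v1:0,v2:inf,v3:inf,v4:1,v5:7,v6:4
step 3: dist = v0:12,v1:0,v2:inf,v3:inf,v4:1,v5:7,v6:4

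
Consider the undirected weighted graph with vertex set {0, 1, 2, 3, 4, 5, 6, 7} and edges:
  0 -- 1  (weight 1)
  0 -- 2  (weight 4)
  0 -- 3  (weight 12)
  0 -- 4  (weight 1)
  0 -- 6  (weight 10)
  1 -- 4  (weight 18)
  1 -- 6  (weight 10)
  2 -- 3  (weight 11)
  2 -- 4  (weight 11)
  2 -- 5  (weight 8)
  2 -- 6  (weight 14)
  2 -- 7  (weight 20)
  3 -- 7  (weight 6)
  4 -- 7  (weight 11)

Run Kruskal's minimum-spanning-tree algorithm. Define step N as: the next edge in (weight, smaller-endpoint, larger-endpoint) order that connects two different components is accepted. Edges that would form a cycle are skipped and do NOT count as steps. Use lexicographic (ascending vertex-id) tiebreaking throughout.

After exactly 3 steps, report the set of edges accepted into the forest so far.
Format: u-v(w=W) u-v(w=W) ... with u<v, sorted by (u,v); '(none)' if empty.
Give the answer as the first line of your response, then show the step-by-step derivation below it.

0-1(w=1) 0-2(w=4) 0-4(w=1)

step 1: add edge 0-1 (w=1); MST = {0-1(w=1)}
step 2: add edge 0-4 (w=1); MST = {0-1(w=1) 0-4(w=1)}
step 3: add edge 0-2 (w=4); MST = {0-1(w=1) 0-2(w=4) 0-4(w=1)}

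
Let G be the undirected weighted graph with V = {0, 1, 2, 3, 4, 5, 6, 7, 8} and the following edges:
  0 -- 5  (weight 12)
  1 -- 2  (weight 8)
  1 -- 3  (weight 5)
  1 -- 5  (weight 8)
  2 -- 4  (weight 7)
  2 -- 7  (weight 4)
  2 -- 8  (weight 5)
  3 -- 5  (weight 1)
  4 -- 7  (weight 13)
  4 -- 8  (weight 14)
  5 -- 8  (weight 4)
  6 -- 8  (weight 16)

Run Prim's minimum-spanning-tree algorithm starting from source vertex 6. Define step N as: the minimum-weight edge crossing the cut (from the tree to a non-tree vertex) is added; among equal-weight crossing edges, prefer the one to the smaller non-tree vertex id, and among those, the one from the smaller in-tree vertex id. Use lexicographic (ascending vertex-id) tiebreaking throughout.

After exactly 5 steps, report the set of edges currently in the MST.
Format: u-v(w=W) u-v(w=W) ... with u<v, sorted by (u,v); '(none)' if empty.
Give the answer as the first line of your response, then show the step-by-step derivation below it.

1-3(w=5) 2-8(w=5) 3-5(w=1) 5-8(w=4) 6-8(w=16)

step 1: add edge 6-8 (w=16); MST = {6-8(w=16)}
step 2: add edge 5-8 (w=4); MST = {5-8(w=4) 6-8(w=16)}
step 3: add edge 3-5 (w=1); MST = {3-5(w=1) 5-8(w=4) 6-8(w=16)}
step 4: add edge 1-3 (w=5); MST = {1-3(w=5) 3-5(w=1) 5-8(w=4) 6-8(w=16)}
step 5: add edge 2-8 (w=5); MST = {1-3(w=5) 2-8(w=5) 3-5(w=1) 5-8(w=4) 6-8(w=16)}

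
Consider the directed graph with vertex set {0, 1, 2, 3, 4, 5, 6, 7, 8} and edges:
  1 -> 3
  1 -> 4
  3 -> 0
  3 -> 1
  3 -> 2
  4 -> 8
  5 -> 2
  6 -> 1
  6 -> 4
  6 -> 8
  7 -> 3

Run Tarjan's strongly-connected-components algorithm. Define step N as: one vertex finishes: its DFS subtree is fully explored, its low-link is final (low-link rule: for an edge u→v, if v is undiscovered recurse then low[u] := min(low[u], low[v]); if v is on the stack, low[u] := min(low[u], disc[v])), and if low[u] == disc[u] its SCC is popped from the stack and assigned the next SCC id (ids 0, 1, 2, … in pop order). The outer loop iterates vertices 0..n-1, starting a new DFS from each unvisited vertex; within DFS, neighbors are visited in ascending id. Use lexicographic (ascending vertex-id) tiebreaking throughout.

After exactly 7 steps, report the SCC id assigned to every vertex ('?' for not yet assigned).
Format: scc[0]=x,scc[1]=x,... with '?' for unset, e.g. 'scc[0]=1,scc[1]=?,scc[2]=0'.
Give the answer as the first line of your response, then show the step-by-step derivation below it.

scc[0]=0,scc[1]=4,scc[2]=1,scc[3]=4,scc[4]=3,scc[5]=5,scc[6]=?,scc[7]=?,scc[8]=2

step 1: low=(low[0]=0,low[1]=?,low[2]=?,low[3]=?,low[4]=?,low[5]=?,low[6]=?,low[7]=?,low[8]=?); scc=(scc[0]=0,scc[1]=?,scc[2]=?,scc[3]=?,scc[4]=?,scc[5]=?,scc[6]=?,scc[7]=?,scc[8]=?)
step 2: low=(low[0]=0,low[1]=1,low[2]=3,low[3]=1,low[4]=?,low[5]=?,low[6]=?,low[7]=?,low[8]=?); scc=(scc[0]=0,scc[1]=?,scc[2]=1,scc[3]=?,scc[4]=?,scc[5]=?,scc[6]=?,scc[7]=?,scc[8]=?)
step 3: low=(low[0]=0,low[1]=1,low[2]=3,low[3]=1,low[4]=?,low[5]=?,low[6]=?,low[7]=?,low[8]=?); scc=(scc[0]=0,scc[1]=?,scc[2]=1,scc[3]=?,scc[4]=?,scc[5]=?,scc[6]=?,scc[7]=?,scc[8]=?)
step 4: low=(low[0]=0,low[1]=1,low[2]=3,low[3]=1,low[4]=4,low[5]=?,low[6]=?,low[7]=?,low[8]=5); scc=(scc[0]=0,scc[1]=?,scc[2]=1,scc[3]=?,scc[4]=?,scc[5]=?,scc[6]=?,scc[7]=?,scc[8]=2)
step 5: low=(low[0]=0,low[1]=1,low[2]=3,low[3]=1,low[4]=4,low[5]=?,low[6]=?,low[7]=?,low[8]=5); scc=(scc[0]=0,scc[1]=?,scc[2]=1,scc[3]=?,scc[4]=3,scc[5]=?,scc[6]=?,scc[7]=?,scc[8]=2)
step 6: low=(low[0]=0,low[1]=1,low[2]=3,low[3]=1,low[4]=4,low[5]=?,low[6]=?,low[7]=?,low[8]=5); scc=(scc[0]=0,scc[1]=4,scc[2]=1,scc[3]=4,scc[4]=3,scc[5]=?,scc[6]=?,scc[7]=?,scc[8]=2)
step 7: low=(low[0]=0,low[1]=1,low[2]=3,low[3]=1,low[4]=4,low[5]=6,low[6]=?,low[7]=?,low[8]=5); scc=(scc[0]=0,scc[1]=4,scc[2]=1,scc[3]=4,scc[4]=3,scc[5]=5,scc[6]=?,scc[7]=?,scc[8]=2)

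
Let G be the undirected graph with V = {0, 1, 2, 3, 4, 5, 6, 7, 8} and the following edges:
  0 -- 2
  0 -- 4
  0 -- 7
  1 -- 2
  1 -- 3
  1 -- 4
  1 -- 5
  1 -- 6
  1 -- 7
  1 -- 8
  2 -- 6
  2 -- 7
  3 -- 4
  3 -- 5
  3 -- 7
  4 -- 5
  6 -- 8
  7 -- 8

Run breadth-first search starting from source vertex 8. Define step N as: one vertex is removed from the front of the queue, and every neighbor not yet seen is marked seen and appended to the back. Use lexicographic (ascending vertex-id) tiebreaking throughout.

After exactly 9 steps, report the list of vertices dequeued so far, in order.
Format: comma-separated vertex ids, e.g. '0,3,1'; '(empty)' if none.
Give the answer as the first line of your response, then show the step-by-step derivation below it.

8,1,6,7,2,3,4,5,0

step 1: dequeue 8; queue=[1,6,7]; order=8
step 2: dequeue 1; queue=[6,7,2,3,4,5]; order=8,1
step 3: dequeue 6; queue=[7,2,3,4,5]; order=8,1,6
step 4: dequeue 7; queue=[2,3,4,5,0]; order=8,1,6,7
step 5: dequeue 2; queue=[3,4,5,0]; order=8,1,6,7,2
step 6: dequeue 3; queue=[4,5,0]; order=8,1,6,7,2,3
step 7: dequeue 4; queue=[5,0]; order=8,1,6,7,2,3,4
step 8: dequeue 5; queue=[0]; order=8,1,6,7,2,3,4,5
step 9: dequeue 0; queue=[(empty)]; order=8,1,6,7,2,3,4,5,0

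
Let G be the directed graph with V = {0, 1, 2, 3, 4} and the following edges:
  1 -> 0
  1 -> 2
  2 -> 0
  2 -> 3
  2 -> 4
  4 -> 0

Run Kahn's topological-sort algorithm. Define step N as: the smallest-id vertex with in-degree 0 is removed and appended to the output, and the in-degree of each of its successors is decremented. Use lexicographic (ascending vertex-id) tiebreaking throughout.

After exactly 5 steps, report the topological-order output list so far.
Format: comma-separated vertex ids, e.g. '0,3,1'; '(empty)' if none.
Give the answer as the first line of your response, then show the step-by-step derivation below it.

1,2,3,4,0

step 1: output 1; order=[1]; indeg=(2,0,0,1,1)
step 2: output 2; order=[1,2]; indeg=(1,0,0,0,0)
step 3: output 3; order=[1,2,3]; indeg=(1,0,0,0,0)
step 4: output 4; order=[1,2,3,4]; indeg=(0,0,0,0,0)
step 5: output 0; order=[1,2,3,4,0]; indeg=(0,0,0,0,0)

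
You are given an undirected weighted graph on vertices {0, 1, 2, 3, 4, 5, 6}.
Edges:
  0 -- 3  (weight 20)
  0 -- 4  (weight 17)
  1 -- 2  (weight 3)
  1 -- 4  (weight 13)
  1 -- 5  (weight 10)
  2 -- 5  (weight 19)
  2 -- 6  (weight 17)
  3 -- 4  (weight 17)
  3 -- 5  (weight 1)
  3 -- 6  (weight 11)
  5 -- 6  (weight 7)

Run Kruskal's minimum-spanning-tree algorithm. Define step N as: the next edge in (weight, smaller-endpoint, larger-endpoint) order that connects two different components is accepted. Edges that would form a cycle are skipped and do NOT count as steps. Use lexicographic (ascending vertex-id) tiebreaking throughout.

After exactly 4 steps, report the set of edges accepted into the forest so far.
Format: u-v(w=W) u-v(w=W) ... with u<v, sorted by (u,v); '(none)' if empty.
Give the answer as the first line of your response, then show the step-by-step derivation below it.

1-2(w=3) 1-5(w=10) 3-5(w=1) 5-6(w=7)

step 1: add edge 3-5 (w=1); MST = {3-5(w=1)}
step 2: add edge 1-2 (w=3); MST = {1-2(w=3) 3-5(w=1)}
step 3: add edge 5-6 (w=7); MST = {1-2(w=3) 3-5(w=1) 5-6(w=7)}
step 4: add edge 1-5 (w=10); MST = {1-2(w=3) 1-5(w=10) 3-5(w=1) 5-6(w=7)}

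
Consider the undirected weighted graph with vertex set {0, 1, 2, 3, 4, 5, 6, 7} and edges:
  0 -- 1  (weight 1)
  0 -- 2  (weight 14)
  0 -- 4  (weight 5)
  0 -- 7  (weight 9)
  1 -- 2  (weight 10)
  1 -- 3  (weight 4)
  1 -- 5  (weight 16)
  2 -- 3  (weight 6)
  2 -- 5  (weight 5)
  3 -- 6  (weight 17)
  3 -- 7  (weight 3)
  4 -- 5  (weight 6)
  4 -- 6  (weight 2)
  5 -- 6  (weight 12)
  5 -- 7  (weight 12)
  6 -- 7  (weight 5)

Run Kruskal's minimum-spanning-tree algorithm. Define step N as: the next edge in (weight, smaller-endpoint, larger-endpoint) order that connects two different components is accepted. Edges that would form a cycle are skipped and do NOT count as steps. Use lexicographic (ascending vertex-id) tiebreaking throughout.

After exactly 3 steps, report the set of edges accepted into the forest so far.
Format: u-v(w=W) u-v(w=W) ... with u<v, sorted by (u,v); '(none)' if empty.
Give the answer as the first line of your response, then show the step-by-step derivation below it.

0-1(w=1) 3-7(w=3) 4-6(w=2)

step 1: add edge 0-1 (w=1); MST = {0-1(w=1)}
step 2: add edge 4-6 (w=2); MST = {0-1(w=1) 4-6(w=2)}
step 3: add edge 3-7 (w=3); MST = {0-1(w=1) 3-7(w=3) 4-6(w=2)}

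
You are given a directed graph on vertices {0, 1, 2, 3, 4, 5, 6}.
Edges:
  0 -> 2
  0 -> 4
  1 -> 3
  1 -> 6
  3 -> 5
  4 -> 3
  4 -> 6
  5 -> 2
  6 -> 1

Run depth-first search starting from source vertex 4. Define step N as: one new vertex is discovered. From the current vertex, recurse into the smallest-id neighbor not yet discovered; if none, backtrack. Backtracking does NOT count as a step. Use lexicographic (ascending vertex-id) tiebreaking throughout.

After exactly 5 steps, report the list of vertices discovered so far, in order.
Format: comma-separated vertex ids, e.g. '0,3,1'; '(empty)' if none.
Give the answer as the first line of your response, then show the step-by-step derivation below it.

4,3,5,2,6

step 1: discover 4; path=4; order=4
step 2: discover 3; path=4>3; order=4,3
step 3: discover 5; path=4>3>5; order=4,3,5
step 4: discover 2; path=4>3>5>2; order=4,3,5,2
step 5: discover 6; path=4>6; order=4,3,5,2,6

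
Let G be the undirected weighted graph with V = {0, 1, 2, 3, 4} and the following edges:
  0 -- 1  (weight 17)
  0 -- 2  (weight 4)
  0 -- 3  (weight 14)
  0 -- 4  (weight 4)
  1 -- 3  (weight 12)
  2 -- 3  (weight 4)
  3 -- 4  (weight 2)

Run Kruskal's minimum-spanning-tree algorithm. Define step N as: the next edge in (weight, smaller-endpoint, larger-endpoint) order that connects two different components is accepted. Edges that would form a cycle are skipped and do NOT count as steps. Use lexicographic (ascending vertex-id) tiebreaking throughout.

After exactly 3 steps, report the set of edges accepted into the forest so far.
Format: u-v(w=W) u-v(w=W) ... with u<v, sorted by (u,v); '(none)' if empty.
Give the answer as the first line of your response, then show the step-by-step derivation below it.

0-2(w=4) 0-4(w=4) 3-4(w=2)

step 1: add edge 3-4 (w=2); MST = {3-4(w=2)}
step 2: add edge 0-2 (w=4); MST = {0-2(w=4) 3-4(w=2)}
step 3: add edge 0-4 (w=4); MST = {0-2(w=4) 0-4(w=4) 3-4(w=2)}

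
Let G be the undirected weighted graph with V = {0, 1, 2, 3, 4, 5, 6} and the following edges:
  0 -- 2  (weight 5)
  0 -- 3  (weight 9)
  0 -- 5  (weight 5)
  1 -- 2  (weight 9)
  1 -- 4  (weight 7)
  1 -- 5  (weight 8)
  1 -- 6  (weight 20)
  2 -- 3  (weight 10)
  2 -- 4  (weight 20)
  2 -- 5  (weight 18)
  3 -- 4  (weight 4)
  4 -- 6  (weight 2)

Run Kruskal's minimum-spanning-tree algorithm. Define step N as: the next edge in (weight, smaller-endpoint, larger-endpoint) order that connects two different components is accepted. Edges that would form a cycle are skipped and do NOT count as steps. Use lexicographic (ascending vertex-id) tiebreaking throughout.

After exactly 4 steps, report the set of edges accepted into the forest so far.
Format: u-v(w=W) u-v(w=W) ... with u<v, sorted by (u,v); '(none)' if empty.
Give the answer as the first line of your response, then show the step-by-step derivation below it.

0-2(w=5) 0-5(w=5) 3-4(w=4) 4-6(w=2)

step 1: add edge 4-6 (w=2); MST = {4-6(w=2)}
step 2: add edge 3-4 (w=4); MST = {3-4(w=4) 4-6(w=2)}
step 3: add edge 0-2 (w=5); MST = {0-2(w=5) 3-4(w=4) 4-6(w=2)}
step 4: add edge 0-5 (w=5); MST = {0-2(w=5) 0-5(w=5) 3-4(w=4) 4-6(w=2)}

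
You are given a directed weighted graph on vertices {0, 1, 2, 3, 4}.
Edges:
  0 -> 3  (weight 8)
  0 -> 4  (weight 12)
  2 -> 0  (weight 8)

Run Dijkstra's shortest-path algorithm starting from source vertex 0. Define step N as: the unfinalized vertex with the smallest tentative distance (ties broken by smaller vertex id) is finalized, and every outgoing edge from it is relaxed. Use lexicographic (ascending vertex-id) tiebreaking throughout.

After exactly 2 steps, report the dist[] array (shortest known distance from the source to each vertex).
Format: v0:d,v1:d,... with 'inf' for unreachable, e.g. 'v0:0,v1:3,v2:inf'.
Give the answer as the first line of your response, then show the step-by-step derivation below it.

v0:0,v1:inf,v2:inf,v3:8,v4:12

step 1: dist = v0:0,v1:inf,v2:inf,v3:8,v4:12
step 2: dist = v0:0,v1:inf,v2:inf,v3:8,v4:12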